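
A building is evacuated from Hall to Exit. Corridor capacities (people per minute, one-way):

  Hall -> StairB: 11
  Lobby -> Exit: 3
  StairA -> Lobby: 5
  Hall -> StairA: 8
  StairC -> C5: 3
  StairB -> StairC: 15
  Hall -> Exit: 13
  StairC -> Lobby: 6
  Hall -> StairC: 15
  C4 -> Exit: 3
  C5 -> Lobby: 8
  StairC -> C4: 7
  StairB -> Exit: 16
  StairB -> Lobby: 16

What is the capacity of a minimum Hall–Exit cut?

Augment Hall→Exit: bottleneck 13, flow now 13.
Augment Hall→StairB→Exit: bottleneck 11, flow now 24.
Augment Hall→StairA→Lobby→Exit: bottleneck 3, flow now 27.
Augment Hall→StairC→C4→Exit: bottleneck 3, flow now 30.
No augmenting path remains; maximum flow = 30.
By max-flow min-cut, the minimum cut capacity equals the max flow.
In the residual graph, reachable from Hall: {Hall, StairA, StairC, C5, Lobby, C4}.
Min-cut edges: Hall→StairB (11), Hall→Exit (13), Lobby→Exit (3), C4→Exit (3); capacity 11 + 13 + 3 + 3 = 30.

30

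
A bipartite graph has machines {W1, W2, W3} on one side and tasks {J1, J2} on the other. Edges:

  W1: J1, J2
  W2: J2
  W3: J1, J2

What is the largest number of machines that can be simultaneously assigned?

Unit-capacity flow: source→left, listed edges, right→sink; max matching = max flow.
Augmenting path W1→J1 (+1); matched 1.
Augmenting path W2→J2 (+1); matched 2.
No augmenting path remains; maximum matching = 2.
König certificate: {J1, J2} is a vertex cover of size 2 (every listed pair touches it), so no matching can be larger.

2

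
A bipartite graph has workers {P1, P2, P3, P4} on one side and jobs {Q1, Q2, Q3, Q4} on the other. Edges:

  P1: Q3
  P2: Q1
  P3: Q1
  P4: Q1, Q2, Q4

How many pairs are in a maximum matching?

Unit-capacity flow: source→left, listed edges, right→sink; max matching = max flow.
Augmenting path P1→Q3 (+1); matched 1.
Augmenting path P2→Q1 (+1); matched 2.
Augmenting path P4→Q2 (+1); matched 3.
No augmenting path remains; maximum matching = 3.
König certificate: {P1, P4, Q1} is a vertex cover of size 3 (every listed pair touches it), so no matching can be larger.

3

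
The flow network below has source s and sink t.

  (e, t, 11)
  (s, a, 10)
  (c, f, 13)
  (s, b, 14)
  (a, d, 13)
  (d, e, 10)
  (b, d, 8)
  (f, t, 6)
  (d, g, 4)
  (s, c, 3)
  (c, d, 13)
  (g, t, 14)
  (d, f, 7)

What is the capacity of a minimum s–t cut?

20

Augment s→c→f→t: bottleneck 3, flow now 3.
Augment s→a→d→e→t: bottleneck 10, flow now 13.
Augment s→b→d→f→t: bottleneck 3, flow now 16.
Augment s→b→d→g→t: bottleneck 4, flow now 20.
No augmenting path remains; maximum flow = 20.
By max-flow min-cut, the minimum cut capacity equals the max flow.
In the residual graph, reachable from s: {s, a, b, c, d, f}.
Min-cut edges: d→e (10), d→g (4), f→t (6); capacity 10 + 4 + 6 = 20.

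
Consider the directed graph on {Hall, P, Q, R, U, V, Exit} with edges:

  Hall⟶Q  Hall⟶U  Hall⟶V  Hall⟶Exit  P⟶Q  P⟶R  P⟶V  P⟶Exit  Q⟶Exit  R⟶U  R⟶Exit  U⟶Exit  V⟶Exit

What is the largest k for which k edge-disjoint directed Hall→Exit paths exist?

4

Assign every edge capacity 1; by Menger, the answer equals the max flow.
Path Hall→Exit (+1); total 1.
Path Hall→Q→Exit (+1); total 2.
Path Hall→U→Exit (+1); total 3.
Path Hall→V→Exit (+1); total 4.
No residual Hall→Exit path; max flow = 4.
Certifying cut of size 4: {Hall→Exit, Hall→Q, Hall→U, Hall→V}.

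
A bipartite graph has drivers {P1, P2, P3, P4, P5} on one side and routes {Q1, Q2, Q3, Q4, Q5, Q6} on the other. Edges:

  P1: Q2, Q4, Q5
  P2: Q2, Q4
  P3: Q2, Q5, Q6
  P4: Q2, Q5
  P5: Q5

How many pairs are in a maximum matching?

4

Unit-capacity flow: source→left, listed edges, right→sink; max matching = max flow.
Augmenting path P1→Q2 (+1); matched 1.
Augmenting path P2→Q4 (+1); matched 2.
Augmenting path P3→Q5 (+1); matched 3.
Augmenting path P4→Q5→P3→Q6 (+1); matched 4.
No augmenting path remains; maximum matching = 4.
König certificate: {P3, Q2, Q4, Q5} is a vertex cover of size 4 (every listed pair touches it), so no matching can be larger.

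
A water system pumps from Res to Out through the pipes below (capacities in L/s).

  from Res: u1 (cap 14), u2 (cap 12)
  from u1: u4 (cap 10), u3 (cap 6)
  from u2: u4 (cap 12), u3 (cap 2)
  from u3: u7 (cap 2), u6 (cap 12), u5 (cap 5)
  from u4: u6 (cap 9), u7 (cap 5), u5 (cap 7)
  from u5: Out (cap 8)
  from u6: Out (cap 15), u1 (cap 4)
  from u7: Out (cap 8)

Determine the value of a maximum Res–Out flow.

26

Augment Res→u1→u3→u5→Out: bottleneck 5, flow now 5.
Augment Res→u1→u3→u6→Out: bottleneck 1, flow now 6.
Augment Res→u1→u4→u5→Out: bottleneck 3, flow now 9.
Augment Res→u1→u4→u6→Out: bottleneck 5, flow now 14.
Augment Res→u2→u3→u6→Out: bottleneck 2, flow now 16.
Augment Res→u2→u4→u6→Out: bottleneck 4, flow now 20.
Augment Res→u2→u4→u7→Out: bottleneck 5, flow now 25.
Augment Res→u2→u4→u5→u3→u6→Out: bottleneck 1, flow now 26. (uses reverse residual edge)
No augmenting path remains; maximum flow = 26.
In the residual graph, reachable from Res: {Res}.
Min-cut edges: Res→u1 (14), Res→u2 (12); capacity 14 + 12 = 26.
This cut is saturated, so no flow can exceed 26.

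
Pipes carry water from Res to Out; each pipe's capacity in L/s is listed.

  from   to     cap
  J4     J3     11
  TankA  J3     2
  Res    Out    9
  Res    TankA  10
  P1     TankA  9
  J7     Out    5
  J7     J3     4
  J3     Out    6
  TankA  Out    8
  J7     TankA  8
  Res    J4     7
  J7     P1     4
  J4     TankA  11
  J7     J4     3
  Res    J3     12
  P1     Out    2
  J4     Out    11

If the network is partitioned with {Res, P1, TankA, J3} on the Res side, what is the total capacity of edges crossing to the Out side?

32

Edges leaving {Res, P1, TankA, J3}: Res→J4 (7), Res→Out (9), P1→Out (2), TankA→Out (8), J3→Out (6).
Cut capacity = 7 + 9 + 2 + 8 + 6 = 32.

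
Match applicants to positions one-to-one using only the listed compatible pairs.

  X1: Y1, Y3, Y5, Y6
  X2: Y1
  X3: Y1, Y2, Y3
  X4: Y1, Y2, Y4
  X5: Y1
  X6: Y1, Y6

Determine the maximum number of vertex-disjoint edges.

5

Unit-capacity flow: source→left, listed edges, right→sink; max matching = max flow.
Augmenting path X1→Y1 (+1); matched 1.
Augmenting path X3→Y2 (+1); matched 2.
Augmenting path X4→Y4 (+1); matched 3.
Augmenting path X6→Y6 (+1); matched 4.
Augmenting path X2→Y1→X1→Y3 (+1); matched 5.
No augmenting path remains; maximum matching = 5.
König certificate: {X1, X3, X4, X6, Y1} is a vertex cover of size 5 (every listed pair touches it), so no matching can be larger.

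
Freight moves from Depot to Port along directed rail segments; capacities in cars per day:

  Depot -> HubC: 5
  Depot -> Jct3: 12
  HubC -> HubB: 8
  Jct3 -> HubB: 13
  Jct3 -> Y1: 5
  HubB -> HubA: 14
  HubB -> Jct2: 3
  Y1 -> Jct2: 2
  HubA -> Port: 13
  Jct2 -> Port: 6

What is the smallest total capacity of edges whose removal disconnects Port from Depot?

17

Augment Depot→HubC→HubB→HubA→Port: bottleneck 5, flow now 5.
Augment Depot→Jct3→HubB→HubA→Port: bottleneck 8, flow now 13.
Augment Depot→Jct3→HubB→Jct2→Port: bottleneck 3, flow now 16.
Augment Depot→Jct3→Y1→Jct2→Port: bottleneck 1, flow now 17.
No augmenting path remains; maximum flow = 17.
By max-flow min-cut, the minimum cut capacity equals the max flow.
In the residual graph, reachable from Depot: {Depot}.
Min-cut edges: Depot→HubC (5), Depot→Jct3 (12); capacity 5 + 12 = 17.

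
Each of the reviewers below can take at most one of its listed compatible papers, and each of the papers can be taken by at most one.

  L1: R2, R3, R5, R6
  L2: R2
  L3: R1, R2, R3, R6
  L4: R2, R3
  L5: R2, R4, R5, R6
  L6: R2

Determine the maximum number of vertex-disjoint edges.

Unit-capacity flow: source→left, listed edges, right→sink; max matching = max flow.
Augmenting path L1→R2 (+1); matched 1.
Augmenting path L3→R1 (+1); matched 2.
Augmenting path L4→R3 (+1); matched 3.
Augmenting path L5→R4 (+1); matched 4.
Augmenting path L2→R2→L1→R5 (+1); matched 5.
No augmenting path remains; maximum matching = 5.
König certificate: {L1, L3, L4, L5, R2} is a vertex cover of size 5 (every listed pair touches it), so no matching can be larger.

5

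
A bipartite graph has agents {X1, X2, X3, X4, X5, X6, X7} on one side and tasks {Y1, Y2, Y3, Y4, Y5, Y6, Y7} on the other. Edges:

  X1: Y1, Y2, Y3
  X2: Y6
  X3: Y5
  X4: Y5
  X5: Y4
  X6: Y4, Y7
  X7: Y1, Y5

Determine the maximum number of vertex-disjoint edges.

6

Unit-capacity flow: source→left, listed edges, right→sink; max matching = max flow.
Augmenting path X1→Y1 (+1); matched 1.
Augmenting path X2→Y6 (+1); matched 2.
Augmenting path X3→Y5 (+1); matched 3.
Augmenting path X5→Y4 (+1); matched 4.
Augmenting path X6→Y7 (+1); matched 5.
Augmenting path X7→Y1→X1→Y2 (+1); matched 6.
No augmenting path remains; maximum matching = 6.
König certificate: {X1, X2, X5, X6, X7, Y5} is a vertex cover of size 6 (every listed pair touches it), so no matching can be larger.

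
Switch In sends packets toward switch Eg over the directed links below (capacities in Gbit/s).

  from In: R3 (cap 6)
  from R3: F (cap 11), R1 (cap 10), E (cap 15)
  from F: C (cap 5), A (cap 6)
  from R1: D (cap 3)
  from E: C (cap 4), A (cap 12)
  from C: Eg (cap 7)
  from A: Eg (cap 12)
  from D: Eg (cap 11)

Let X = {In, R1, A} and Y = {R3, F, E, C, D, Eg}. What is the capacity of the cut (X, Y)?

21

Edges leaving {In, R1, A}: In→R3 (6), R1→D (3), A→Eg (12).
Cut capacity = 6 + 3 + 12 = 21.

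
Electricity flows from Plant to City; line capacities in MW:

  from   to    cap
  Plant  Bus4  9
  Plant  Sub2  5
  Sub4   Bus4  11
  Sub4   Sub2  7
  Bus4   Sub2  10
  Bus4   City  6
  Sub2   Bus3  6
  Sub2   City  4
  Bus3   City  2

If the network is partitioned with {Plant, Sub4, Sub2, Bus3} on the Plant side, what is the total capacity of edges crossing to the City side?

26

Edges leaving {Plant, Sub4, Sub2, Bus3}: Plant→Bus4 (9), Sub4→Bus4 (11), Sub2→City (4), Bus3→City (2).
Cut capacity = 9 + 11 + 4 + 2 = 26.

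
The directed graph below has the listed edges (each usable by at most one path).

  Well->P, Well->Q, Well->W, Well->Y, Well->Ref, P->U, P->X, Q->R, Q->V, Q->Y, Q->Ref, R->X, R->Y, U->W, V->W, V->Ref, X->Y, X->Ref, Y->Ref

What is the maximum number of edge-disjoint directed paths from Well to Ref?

4

Assign every edge capacity 1; by Menger, the answer equals the max flow.
Path Well→Ref (+1); total 1.
Path Well→Q→Ref (+1); total 2.
Path Well→Y→Ref (+1); total 3.
Path Well→P→X→Ref (+1); total 4.
No residual Well→Ref path; max flow = 4.
Certifying cut of size 4: {Well→P, Well→Q, Well→Ref, Well→Y}.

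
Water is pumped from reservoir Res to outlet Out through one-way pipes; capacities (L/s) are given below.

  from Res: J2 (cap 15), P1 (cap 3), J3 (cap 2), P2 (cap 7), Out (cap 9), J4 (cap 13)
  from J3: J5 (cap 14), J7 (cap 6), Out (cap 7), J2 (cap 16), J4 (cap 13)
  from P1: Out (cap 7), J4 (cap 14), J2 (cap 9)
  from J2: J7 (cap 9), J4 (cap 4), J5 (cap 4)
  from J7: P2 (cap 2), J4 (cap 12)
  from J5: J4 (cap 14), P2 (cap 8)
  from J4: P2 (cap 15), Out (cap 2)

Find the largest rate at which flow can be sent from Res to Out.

16

Augment Res→Out: bottleneck 9, flow now 9.
Augment Res→J3→Out: bottleneck 2, flow now 11.
Augment Res→P1→Out: bottleneck 3, flow now 14.
Augment Res→J4→Out: bottleneck 2, flow now 16.
No augmenting path remains; maximum flow = 16.
In the residual graph, reachable from Res: {Res, J2, J7, J5, J4, P2}.
Min-cut edges: Res→J3 (2), Res→P1 (3), Res→Out (9), J4→Out (2); capacity 2 + 3 + 9 + 2 = 16.
This cut is saturated, so no flow can exceed 16.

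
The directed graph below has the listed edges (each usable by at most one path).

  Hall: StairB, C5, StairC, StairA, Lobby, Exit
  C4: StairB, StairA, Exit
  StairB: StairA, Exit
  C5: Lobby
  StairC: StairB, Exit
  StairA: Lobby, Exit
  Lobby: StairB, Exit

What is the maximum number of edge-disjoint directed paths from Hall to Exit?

Assign every edge capacity 1; by Menger, the answer equals the max flow.
Path Hall→Exit (+1); total 1.
Path Hall→StairB→Exit (+1); total 2.
Path Hall→StairC→Exit (+1); total 3.
Path Hall→StairA→Exit (+1); total 4.
Path Hall→Lobby→Exit (+1); total 5.
No residual Hall→Exit path; max flow = 5.
Certifying cut of size 5: {Hall→Exit, Hall→StairC, Lobby→Exit, StairA→Exit, StairB→Exit}.

5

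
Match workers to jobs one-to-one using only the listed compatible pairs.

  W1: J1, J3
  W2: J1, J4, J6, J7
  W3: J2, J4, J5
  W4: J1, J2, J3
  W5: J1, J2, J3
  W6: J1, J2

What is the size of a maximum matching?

5

Unit-capacity flow: source→left, listed edges, right→sink; max matching = max flow.
Augmenting path W1→J1 (+1); matched 1.
Augmenting path W2→J4 (+1); matched 2.
Augmenting path W3→J2 (+1); matched 3.
Augmenting path W4→J3 (+1); matched 4.
Augmenting path W5→J2→W3→J5 (+1); matched 5.
No augmenting path remains; maximum matching = 5.
König certificate: {W2, W3, J1, J2, J3} is a vertex cover of size 5 (every listed pair touches it), so no matching can be larger.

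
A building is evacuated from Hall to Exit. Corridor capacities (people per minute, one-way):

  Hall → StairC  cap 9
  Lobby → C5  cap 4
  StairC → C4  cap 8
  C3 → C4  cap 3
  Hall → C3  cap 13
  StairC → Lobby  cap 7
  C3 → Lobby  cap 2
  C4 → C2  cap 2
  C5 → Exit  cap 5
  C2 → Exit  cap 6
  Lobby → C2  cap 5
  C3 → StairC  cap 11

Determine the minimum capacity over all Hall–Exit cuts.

Augment Hall→StairC→Lobby→C5→Exit: bottleneck 4, flow now 4.
Augment Hall→StairC→Lobby→C2→Exit: bottleneck 3, flow now 7.
Augment Hall→StairC→C4→C2→Exit: bottleneck 2, flow now 9.
Augment Hall→C3→Lobby→C2→Exit: bottleneck 1, flow now 10.
No augmenting path remains; maximum flow = 10.
By max-flow min-cut, the minimum cut capacity equals the max flow.
In the residual graph, reachable from Hall: {Hall, StairC, C3, Lobby, C4, C2}.
Min-cut edges: Lobby→C5 (4), C2→Exit (6); capacity 4 + 6 = 10.

10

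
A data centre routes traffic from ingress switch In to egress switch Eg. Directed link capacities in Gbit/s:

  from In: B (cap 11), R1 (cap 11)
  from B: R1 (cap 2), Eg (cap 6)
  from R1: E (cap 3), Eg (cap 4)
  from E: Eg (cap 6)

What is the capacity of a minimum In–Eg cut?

13

Augment In→B→Eg: bottleneck 6, flow now 6.
Augment In→R1→Eg: bottleneck 4, flow now 10.
Augment In→R1→E→Eg: bottleneck 3, flow now 13.
No augmenting path remains; maximum flow = 13.
By max-flow min-cut, the minimum cut capacity equals the max flow.
In the residual graph, reachable from In: {In, B, R1}.
Min-cut edges: B→Eg (6), R1→E (3), R1→Eg (4); capacity 6 + 3 + 4 = 13.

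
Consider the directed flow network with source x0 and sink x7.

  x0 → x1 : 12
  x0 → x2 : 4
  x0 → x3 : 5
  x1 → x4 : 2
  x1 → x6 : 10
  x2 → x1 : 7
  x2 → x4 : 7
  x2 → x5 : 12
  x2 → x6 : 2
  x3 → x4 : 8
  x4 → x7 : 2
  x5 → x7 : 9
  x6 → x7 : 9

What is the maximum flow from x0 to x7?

Augment x0→x1→x4→x7: bottleneck 2, flow now 2.
Augment x0→x1→x6→x7: bottleneck 9, flow now 11.
Augment x0→x2→x5→x7: bottleneck 4, flow now 15.
No augmenting path remains; maximum flow = 15.
In the residual graph, reachable from x0: {x0, x1, x3, x4, x6}.
Min-cut edges: x0→x2 (4), x4→x7 (2), x6→x7 (9); capacity 4 + 2 + 9 = 15.
This cut is saturated, so no flow can exceed 15.

15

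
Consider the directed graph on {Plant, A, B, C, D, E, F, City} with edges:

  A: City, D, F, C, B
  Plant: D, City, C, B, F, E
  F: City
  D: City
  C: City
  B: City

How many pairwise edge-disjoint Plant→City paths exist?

5

Assign every edge capacity 1; by Menger, the answer equals the max flow.
Path Plant→City (+1); total 1.
Path Plant→B→City (+1); total 2.
Path Plant→C→City (+1); total 3.
Path Plant→D→City (+1); total 4.
Path Plant→F→City (+1); total 5.
No residual Plant→City path; max flow = 5.
Certifying cut of size 5: {Plant→B, Plant→C, Plant→City, Plant→D, Plant→F}.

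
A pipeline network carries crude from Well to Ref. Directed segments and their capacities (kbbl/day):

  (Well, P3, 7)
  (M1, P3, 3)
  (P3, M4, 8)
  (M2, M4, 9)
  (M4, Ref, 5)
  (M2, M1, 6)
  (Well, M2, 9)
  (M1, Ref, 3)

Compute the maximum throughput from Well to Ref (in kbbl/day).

8

Augment Well→P3→M4→Ref: bottleneck 5, flow now 5.
Augment Well→M2→M1→Ref: bottleneck 3, flow now 8.
No augmenting path remains; maximum flow = 8.
In the residual graph, reachable from Well: {Well, P3, M2, M1, M4}.
Min-cut edges: M1→Ref (3), M4→Ref (5); capacity 3 + 5 = 8.
This cut is saturated, so no flow can exceed 8.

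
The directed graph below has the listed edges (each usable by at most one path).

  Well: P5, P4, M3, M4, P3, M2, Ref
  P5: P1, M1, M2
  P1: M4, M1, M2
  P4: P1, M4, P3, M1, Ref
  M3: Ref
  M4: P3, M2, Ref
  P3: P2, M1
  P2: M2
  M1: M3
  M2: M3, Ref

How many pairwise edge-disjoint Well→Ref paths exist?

5

Assign every edge capacity 1; by Menger, the answer equals the max flow.
Path Well→Ref (+1); total 1.
Path Well→P4→Ref (+1); total 2.
Path Well→M3→Ref (+1); total 3.
Path Well→M4→Ref (+1); total 4.
Path Well→M2→Ref (+1); total 5.
No residual Well→Ref path; max flow = 5.
Certifying cut of size 5: {M2→Ref, M3→Ref, M4→Ref, Well→P4, Well→Ref}.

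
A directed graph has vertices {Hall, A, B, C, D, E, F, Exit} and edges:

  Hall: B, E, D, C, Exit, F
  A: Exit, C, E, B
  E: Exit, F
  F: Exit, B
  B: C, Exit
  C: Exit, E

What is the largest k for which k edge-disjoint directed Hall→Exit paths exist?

5

Assign every edge capacity 1; by Menger, the answer equals the max flow.
Path Hall→Exit (+1); total 1.
Path Hall→B→Exit (+1); total 2.
Path Hall→C→Exit (+1); total 3.
Path Hall→E→Exit (+1); total 4.
Path Hall→F→Exit (+1); total 5.
No residual Hall→Exit path; max flow = 5.
Certifying cut of size 5: {Hall→B, Hall→C, Hall→E, Hall→Exit, Hall→F}.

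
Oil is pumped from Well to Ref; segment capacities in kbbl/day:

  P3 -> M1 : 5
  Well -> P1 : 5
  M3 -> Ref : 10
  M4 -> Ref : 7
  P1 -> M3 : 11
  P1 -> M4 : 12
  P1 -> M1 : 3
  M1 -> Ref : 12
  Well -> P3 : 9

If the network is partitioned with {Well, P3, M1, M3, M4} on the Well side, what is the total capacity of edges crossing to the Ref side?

Edges leaving {Well, P3, M1, M3, M4}: Well→P1 (5), M1→Ref (12), M3→Ref (10), M4→Ref (7).
Cut capacity = 5 + 12 + 10 + 7 = 34.

34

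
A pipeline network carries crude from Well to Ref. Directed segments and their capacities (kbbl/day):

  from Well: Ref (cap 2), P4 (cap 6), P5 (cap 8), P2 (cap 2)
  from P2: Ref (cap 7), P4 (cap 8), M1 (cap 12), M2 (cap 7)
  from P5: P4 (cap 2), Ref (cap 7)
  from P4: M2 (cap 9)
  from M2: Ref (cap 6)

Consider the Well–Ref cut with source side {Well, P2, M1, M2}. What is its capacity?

37

Edges leaving {Well, P2, M1, M2}: Well→P5 (8), Well→P4 (6), Well→Ref (2), P2→P4 (8), P2→Ref (7), M2→Ref (6).
Cut capacity = 8 + 6 + 2 + 8 + 7 + 6 = 37.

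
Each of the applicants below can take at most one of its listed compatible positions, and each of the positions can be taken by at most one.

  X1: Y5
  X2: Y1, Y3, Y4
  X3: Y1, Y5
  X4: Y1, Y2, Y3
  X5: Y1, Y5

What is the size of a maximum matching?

Unit-capacity flow: source→left, listed edges, right→sink; max matching = max flow.
Augmenting path X1→Y5 (+1); matched 1.
Augmenting path X2→Y1 (+1); matched 2.
Augmenting path X4→Y2 (+1); matched 3.
Augmenting path X3→Y1→X2→Y3 (+1); matched 4.
No augmenting path remains; maximum matching = 4.
König certificate: {X2, X4, Y1, Y5} is a vertex cover of size 4 (every listed pair touches it), so no matching can be larger.

4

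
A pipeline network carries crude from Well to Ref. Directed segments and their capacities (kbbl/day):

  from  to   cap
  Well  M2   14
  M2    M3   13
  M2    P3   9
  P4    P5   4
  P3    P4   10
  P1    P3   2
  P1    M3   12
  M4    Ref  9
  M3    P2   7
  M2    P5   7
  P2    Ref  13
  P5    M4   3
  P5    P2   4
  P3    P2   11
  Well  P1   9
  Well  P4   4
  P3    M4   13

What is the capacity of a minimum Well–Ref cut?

22

Augment Well→P1→P3→P2→Ref: bottleneck 2, flow now 2.
Augment Well→P1→M3→P2→Ref: bottleneck 7, flow now 9.
Augment Well→M2→P3→P2→Ref: bottleneck 4, flow now 13.
Augment Well→M2→P3→M4→Ref: bottleneck 5, flow now 18.
Augment Well→M2→P5→M4→Ref: bottleneck 3, flow now 21.
Augment Well→M2→P5→P2→P3→M4→Ref: bottleneck 1, flow now 22. (uses reverse residual edge)
No augmenting path remains; maximum flow = 22.
By max-flow min-cut, the minimum cut capacity equals the max flow.
In the residual graph, reachable from Well: {Well, P1, M2, P4, P3, P5, M3, P2, M4}.
Min-cut edges: P2→Ref (13), M4→Ref (9); capacity 13 + 9 = 22.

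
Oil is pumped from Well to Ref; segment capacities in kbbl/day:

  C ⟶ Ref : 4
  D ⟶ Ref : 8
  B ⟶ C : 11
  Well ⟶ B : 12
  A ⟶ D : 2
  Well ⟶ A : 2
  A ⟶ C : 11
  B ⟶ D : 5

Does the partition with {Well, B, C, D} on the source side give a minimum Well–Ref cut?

Given cut capacity: 2 + 4 + 8 = 14.
Augment Well→A→C→Ref: bottleneck 2, flow now 2.
Augment Well→B→C→Ref: bottleneck 2, flow now 4.
Augment Well→B→D→Ref: bottleneck 5, flow now 9.
Augment Well→B→C→A→D→Ref: bottleneck 2, flow now 11. (uses reverse residual edge)
No augmenting path remains; maximum flow = 11.
In the residual graph, reachable from Well: {Well, B, C}.
Min-cut edges: Well→A (2), B→D (5), C→Ref (4); capacity 2 + 5 + 4 = 11.
Cut capacity 14 exceeds the max flow 11, so it is not minimum.

No — its capacity is 14, but the minimum cut has capacity 11.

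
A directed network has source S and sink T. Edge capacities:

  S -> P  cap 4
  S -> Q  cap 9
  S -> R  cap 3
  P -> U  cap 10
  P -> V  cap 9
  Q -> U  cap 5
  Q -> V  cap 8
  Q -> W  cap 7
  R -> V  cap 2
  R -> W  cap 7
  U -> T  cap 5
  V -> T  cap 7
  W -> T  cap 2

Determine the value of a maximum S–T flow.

Augment S→P→U→T: bottleneck 4, flow now 4.
Augment S→Q→U→T: bottleneck 1, flow now 5.
Augment S→Q→V→T: bottleneck 7, flow now 12.
Augment S→Q→W→T: bottleneck 1, flow now 13.
Augment S→R→W→T: bottleneck 1, flow now 14.
No augmenting path remains; maximum flow = 14.
In the residual graph, reachable from S: {S, P, Q, R, U, V, W}.
Min-cut edges: U→T (5), V→T (7), W→T (2); capacity 5 + 7 + 2 = 14.
This cut is saturated, so no flow can exceed 14.

14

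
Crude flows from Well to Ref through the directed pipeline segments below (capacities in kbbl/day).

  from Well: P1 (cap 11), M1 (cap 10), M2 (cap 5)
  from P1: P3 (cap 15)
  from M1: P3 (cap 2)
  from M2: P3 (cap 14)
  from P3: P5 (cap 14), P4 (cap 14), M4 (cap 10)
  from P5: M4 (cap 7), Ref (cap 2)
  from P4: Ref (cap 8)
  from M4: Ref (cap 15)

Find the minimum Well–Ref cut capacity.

Augment Well→P1→P3→P5→Ref: bottleneck 2, flow now 2.
Augment Well→P1→P3→P4→Ref: bottleneck 8, flow now 10.
Augment Well→P1→P3→M4→Ref: bottleneck 1, flow now 11.
Augment Well→M1→P3→M4→Ref: bottleneck 2, flow now 13.
Augment Well→M2→P3→M4→Ref: bottleneck 5, flow now 18.
No augmenting path remains; maximum flow = 18.
By max-flow min-cut, the minimum cut capacity equals the max flow.
In the residual graph, reachable from Well: {Well, M1}.
Min-cut edges: Well→P1 (11), Well→M2 (5), M1→P3 (2); capacity 11 + 5 + 2 = 18.

18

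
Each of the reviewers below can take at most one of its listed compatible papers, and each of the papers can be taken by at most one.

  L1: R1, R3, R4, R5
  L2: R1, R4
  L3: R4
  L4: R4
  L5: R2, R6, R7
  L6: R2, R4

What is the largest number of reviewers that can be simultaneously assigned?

5

Unit-capacity flow: source→left, listed edges, right→sink; max matching = max flow.
Augmenting path L1→R1 (+1); matched 1.
Augmenting path L2→R4 (+1); matched 2.
Augmenting path L5→R2 (+1); matched 3.
Augmenting path L6→R2→L5→R6 (+1); matched 4.
Augmenting path L3→R4→L2→R1→L1→R3 (+1); matched 5.
No augmenting path remains; maximum matching = 5.
König certificate: {L1, L2, L5, L6, R4} is a vertex cover of size 5 (every listed pair touches it), so no matching can be larger.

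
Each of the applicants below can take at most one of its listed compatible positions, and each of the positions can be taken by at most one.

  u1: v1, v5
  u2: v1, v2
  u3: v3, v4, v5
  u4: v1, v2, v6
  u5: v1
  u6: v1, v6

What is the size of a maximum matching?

5

Unit-capacity flow: source→left, listed edges, right→sink; max matching = max flow.
Augmenting path u1→v1 (+1); matched 1.
Augmenting path u2→v2 (+1); matched 2.
Augmenting path u3→v3 (+1); matched 3.
Augmenting path u4→v6 (+1); matched 4.
Augmenting path u5→v1→u1→v5 (+1); matched 5.
No augmenting path remains; maximum matching = 5.
König certificate: {u1, u3, v1, v2, v6} is a vertex cover of size 5 (every listed pair touches it), so no matching can be larger.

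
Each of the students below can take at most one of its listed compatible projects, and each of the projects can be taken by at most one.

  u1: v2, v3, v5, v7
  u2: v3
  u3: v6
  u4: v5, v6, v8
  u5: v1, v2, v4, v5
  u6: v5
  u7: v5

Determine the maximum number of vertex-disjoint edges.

Unit-capacity flow: source→left, listed edges, right→sink; max matching = max flow.
Augmenting path u1→v2 (+1); matched 1.
Augmenting path u2→v3 (+1); matched 2.
Augmenting path u3→v6 (+1); matched 3.
Augmenting path u4→v5 (+1); matched 4.
Augmenting path u5→v1 (+1); matched 5.
Augmenting path u6→v5→u4→v8 (+1); matched 6.
No augmenting path remains; maximum matching = 6.
König certificate: {u1, u2, u3, u4, u5, v5} is a vertex cover of size 6 (every listed pair touches it), so no matching can be larger.

6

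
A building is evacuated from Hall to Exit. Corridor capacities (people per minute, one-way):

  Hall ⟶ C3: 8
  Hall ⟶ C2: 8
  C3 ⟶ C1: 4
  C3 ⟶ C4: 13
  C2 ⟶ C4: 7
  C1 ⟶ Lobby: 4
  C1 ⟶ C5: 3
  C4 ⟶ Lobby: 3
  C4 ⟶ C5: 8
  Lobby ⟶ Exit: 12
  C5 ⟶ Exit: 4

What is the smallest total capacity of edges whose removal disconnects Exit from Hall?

11

Augment Hall→C3→C1→Lobby→Exit: bottleneck 4, flow now 4.
Augment Hall→C3→C4→Lobby→Exit: bottleneck 3, flow now 7.
Augment Hall→C3→C4→C5→Exit: bottleneck 1, flow now 8.
Augment Hall→C2→C4→C5→Exit: bottleneck 3, flow now 11.
No augmenting path remains; maximum flow = 11.
By max-flow min-cut, the minimum cut capacity equals the max flow.
In the residual graph, reachable from Hall: {Hall, C3, C2, C4, C5}.
Min-cut edges: C3→C1 (4), C4→Lobby (3), C5→Exit (4); capacity 4 + 3 + 4 = 11.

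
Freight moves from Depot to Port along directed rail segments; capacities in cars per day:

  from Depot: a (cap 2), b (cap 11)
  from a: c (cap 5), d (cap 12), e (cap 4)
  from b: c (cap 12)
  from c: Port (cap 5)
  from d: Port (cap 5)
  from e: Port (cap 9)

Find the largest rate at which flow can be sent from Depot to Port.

Augment Depot→a→c→Port: bottleneck 2, flow now 2.
Augment Depot→b→c→Port: bottleneck 3, flow now 5.
Augment Depot→b→c→a→d→Port: bottleneck 2, flow now 7. (uses reverse residual edge)
No augmenting path remains; maximum flow = 7.
In the residual graph, reachable from Depot: {Depot, b, c}.
Min-cut edges: Depot→a (2), c→Port (5); capacity 2 + 5 = 7.
This cut is saturated, so no flow can exceed 7.

7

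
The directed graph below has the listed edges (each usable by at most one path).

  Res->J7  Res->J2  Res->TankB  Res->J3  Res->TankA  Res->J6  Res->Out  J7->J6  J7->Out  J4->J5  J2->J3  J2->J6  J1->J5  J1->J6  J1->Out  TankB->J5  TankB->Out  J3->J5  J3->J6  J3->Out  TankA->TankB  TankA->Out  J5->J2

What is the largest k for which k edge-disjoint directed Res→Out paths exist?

Assign every edge capacity 1; by Menger, the answer equals the max flow.
Path Res→Out (+1); total 1.
Path Res→J7→Out (+1); total 2.
Path Res→TankB→Out (+1); total 3.
Path Res→J3→Out (+1); total 4.
Path Res→TankA→Out (+1); total 5.
No residual Res→Out path; max flow = 5.
Certifying cut of size 5: {J3→Out, Res→J7, Res→Out, Res→TankA, Res→TankB}.

5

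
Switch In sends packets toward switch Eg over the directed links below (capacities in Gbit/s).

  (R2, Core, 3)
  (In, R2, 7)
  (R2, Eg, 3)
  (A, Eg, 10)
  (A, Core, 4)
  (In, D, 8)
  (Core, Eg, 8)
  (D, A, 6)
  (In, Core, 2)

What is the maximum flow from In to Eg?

14

Augment In→R2→Eg: bottleneck 3, flow now 3.
Augment In→Core→Eg: bottleneck 2, flow now 5.
Augment In→R2→Core→Eg: bottleneck 3, flow now 8.
Augment In→D→A→Eg: bottleneck 6, flow now 14.
No augmenting path remains; maximum flow = 14.
In the residual graph, reachable from In: {In, R2, D}.
Min-cut edges: In→Core (2), R2→Core (3), R2→Eg (3), D→A (6); capacity 2 + 3 + 3 + 6 = 14.
This cut is saturated, so no flow can exceed 14.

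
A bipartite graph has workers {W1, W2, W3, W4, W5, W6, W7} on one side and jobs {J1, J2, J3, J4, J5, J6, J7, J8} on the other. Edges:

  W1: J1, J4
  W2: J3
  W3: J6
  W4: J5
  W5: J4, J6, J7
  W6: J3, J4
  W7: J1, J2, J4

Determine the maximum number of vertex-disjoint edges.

Unit-capacity flow: source→left, listed edges, right→sink; max matching = max flow.
Augmenting path W1→J1 (+1); matched 1.
Augmenting path W2→J3 (+1); matched 2.
Augmenting path W3→J6 (+1); matched 3.
Augmenting path W4→J5 (+1); matched 4.
Augmenting path W5→J4 (+1); matched 5.
Augmenting path W7→J2 (+1); matched 6.
Augmenting path W6→J4→W5→J7 (+1); matched 7.
No augmenting path remains; maximum matching = 7.
König certificate: {W1, W2, W3, W4, W5, W6, W7} is a vertex cover of size 7 (every listed pair touches it), so no matching can be larger.

7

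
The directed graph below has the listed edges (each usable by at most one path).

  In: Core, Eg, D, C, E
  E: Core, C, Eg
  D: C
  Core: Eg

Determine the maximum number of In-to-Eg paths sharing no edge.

3

Assign every edge capacity 1; by Menger, the answer equals the max flow.
Path In→Eg (+1); total 1.
Path In→E→Eg (+1); total 2.
Path In→Core→Eg (+1); total 3.
No residual In→Eg path; max flow = 3.
Certifying cut of size 3: {In→Core, In→E, In→Eg}.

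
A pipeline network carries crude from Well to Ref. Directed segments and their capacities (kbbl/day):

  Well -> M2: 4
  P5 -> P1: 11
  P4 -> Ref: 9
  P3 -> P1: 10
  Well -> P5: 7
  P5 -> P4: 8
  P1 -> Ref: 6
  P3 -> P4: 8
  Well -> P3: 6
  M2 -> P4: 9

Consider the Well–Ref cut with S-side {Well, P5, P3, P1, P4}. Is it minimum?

No — its capacity is 19, but the minimum cut has capacity 15.

Given cut capacity: 4 + 6 + 9 = 19.
Augment Well→M2→P4→Ref: bottleneck 4, flow now 4.
Augment Well→P5→P1→Ref: bottleneck 6, flow now 10.
Augment Well→P5→P4→Ref: bottleneck 1, flow now 11.
Augment Well→P3→P4→Ref: bottleneck 4, flow now 15.
No augmenting path remains; maximum flow = 15.
In the residual graph, reachable from Well: {Well, M2, P5, P3, P1, P4}.
Min-cut edges: P1→Ref (6), P4→Ref (9); capacity 6 + 9 = 15.
Cut capacity 19 exceeds the max flow 15, so it is not minimum.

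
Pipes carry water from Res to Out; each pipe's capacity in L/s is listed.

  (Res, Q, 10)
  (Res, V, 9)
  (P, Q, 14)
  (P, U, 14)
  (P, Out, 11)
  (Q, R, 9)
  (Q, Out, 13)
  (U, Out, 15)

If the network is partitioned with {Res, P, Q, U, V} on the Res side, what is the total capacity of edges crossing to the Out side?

Edges leaving {Res, P, Q, U, V}: P→Out (11), Q→R (9), Q→Out (13), U→Out (15).
Cut capacity = 11 + 9 + 13 + 15 = 48.

48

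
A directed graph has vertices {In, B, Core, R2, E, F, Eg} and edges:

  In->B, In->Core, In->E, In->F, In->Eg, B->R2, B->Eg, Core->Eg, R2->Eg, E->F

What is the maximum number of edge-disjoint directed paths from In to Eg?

3

Assign every edge capacity 1; by Menger, the answer equals the max flow.
Path In→Eg (+1); total 1.
Path In→B→Eg (+1); total 2.
Path In→Core→Eg (+1); total 3.
No residual In→Eg path; max flow = 3.
Certifying cut of size 3: {In→B, In→Core, In→Eg}.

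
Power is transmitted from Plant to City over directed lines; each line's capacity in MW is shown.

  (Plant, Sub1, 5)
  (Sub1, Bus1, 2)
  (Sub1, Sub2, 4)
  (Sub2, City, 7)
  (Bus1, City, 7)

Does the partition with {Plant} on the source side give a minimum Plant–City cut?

Given cut capacity: 5 = 5.
Augment Plant→Sub1→Sub2→City: bottleneck 4, flow now 4.
Augment Plant→Sub1→Bus1→City: bottleneck 1, flow now 5.
No augmenting path remains; maximum flow = 5.
Cut capacity 5 equals the max flow, so it is a minimum cut.

Yes — it is a minimum cut (capacity 5).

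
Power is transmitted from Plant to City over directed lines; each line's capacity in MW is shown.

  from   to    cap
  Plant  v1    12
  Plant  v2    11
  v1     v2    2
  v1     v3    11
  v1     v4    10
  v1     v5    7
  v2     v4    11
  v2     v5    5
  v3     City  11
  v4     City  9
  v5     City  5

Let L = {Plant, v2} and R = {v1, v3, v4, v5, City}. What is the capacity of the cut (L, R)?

Edges leaving {Plant, v2}: Plant→v1 (12), v2→v4 (11), v2→v5 (5).
Cut capacity = 12 + 11 + 5 = 28.

28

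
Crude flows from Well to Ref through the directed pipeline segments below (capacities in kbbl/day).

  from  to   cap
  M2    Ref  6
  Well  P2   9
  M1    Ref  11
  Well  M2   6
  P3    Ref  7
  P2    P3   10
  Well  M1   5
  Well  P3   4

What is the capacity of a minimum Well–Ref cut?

18

Augment Well→M1→Ref: bottleneck 5, flow now 5.
Augment Well→P3→Ref: bottleneck 4, flow now 9.
Augment Well→M2→Ref: bottleneck 6, flow now 15.
Augment Well→P2→P3→Ref: bottleneck 3, flow now 18.
No augmenting path remains; maximum flow = 18.
By max-flow min-cut, the minimum cut capacity equals the max flow.
In the residual graph, reachable from Well: {Well, P2, P3}.
Min-cut edges: Well→M1 (5), Well→M2 (6), P3→Ref (7); capacity 5 + 6 + 7 = 18.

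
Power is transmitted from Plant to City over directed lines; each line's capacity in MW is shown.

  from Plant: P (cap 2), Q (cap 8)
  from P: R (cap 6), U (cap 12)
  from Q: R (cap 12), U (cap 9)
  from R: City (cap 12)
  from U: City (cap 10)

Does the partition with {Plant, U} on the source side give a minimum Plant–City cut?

Given cut capacity: 2 + 8 + 10 = 20.
Augment Plant→P→R→City: bottleneck 2, flow now 2.
Augment Plant→Q→R→City: bottleneck 8, flow now 10.
No augmenting path remains; maximum flow = 10.
In the residual graph, reachable from Plant: {Plant}.
Min-cut edges: Plant→P (2), Plant→Q (8); capacity 2 + 8 = 10.
Cut capacity 20 exceeds the max flow 10, so it is not minimum.

No — its capacity is 20, but the minimum cut has capacity 10.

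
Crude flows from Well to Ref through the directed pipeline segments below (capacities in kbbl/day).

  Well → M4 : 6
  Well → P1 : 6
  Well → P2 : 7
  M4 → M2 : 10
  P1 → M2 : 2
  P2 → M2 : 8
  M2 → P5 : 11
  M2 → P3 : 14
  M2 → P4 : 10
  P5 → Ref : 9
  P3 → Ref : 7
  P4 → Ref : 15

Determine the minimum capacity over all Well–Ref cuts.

Augment Well→M4→M2→P5→Ref: bottleneck 6, flow now 6.
Augment Well→P1→M2→P5→Ref: bottleneck 2, flow now 8.
Augment Well→P2→M2→P5→Ref: bottleneck 1, flow now 9.
Augment Well→P2→M2→P3→Ref: bottleneck 6, flow now 15.
No augmenting path remains; maximum flow = 15.
By max-flow min-cut, the minimum cut capacity equals the max flow.
In the residual graph, reachable from Well: {Well, P1}.
Min-cut edges: Well→M4 (6), Well→P2 (7), P1→M2 (2); capacity 6 + 7 + 2 = 15.

15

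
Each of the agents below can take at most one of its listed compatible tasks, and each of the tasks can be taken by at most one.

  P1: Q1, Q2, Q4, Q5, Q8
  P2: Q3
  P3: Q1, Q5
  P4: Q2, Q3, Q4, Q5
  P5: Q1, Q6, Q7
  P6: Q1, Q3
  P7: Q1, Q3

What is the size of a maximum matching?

Unit-capacity flow: source→left, listed edges, right→sink; max matching = max flow.
Augmenting path P1→Q1 (+1); matched 1.
Augmenting path P2→Q3 (+1); matched 2.
Augmenting path P3→Q5 (+1); matched 3.
Augmenting path P4→Q2 (+1); matched 4.
Augmenting path P5→Q6 (+1); matched 5.
Augmenting path P6→Q1→P1→Q4 (+1); matched 6.
No augmenting path remains; maximum matching = 6.
König certificate: {P1, P3, P4, P5, Q1, Q3} is a vertex cover of size 6 (every listed pair touches it), so no matching can be larger.

6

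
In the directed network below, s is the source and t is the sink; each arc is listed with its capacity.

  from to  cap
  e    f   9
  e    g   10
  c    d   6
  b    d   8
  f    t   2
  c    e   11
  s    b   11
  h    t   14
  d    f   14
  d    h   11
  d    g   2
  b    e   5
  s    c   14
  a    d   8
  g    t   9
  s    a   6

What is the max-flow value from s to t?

Augment s→a→d→f→t: bottleneck 2, flow now 2.
Augment s→a→d→g→t: bottleneck 2, flow now 4.
Augment s→a→d→h→t: bottleneck 2, flow now 6.
Augment s→b→d→h→t: bottleneck 8, flow now 14.
Augment s→b→e→g→t: bottleneck 3, flow now 17.
Augment s→c→d→h→t: bottleneck 1, flow now 18.
Augment s→c→e→g→t: bottleneck 4, flow now 22.
No augmenting path remains; maximum flow = 22.
In the residual graph, reachable from s: {s, a, b, c, d, e, f, g}.
Min-cut edges: d→h (11), f→t (2), g→t (9); capacity 11 + 2 + 9 = 22.
This cut is saturated, so no flow can exceed 22.

22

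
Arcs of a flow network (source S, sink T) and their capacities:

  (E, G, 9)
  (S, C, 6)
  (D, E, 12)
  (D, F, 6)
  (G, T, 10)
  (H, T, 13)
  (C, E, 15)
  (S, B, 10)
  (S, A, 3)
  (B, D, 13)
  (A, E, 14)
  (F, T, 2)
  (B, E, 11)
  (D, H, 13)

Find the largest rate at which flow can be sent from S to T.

19

Augment S→A→E→G→T: bottleneck 3, flow now 3.
Augment S→B→D→F→T: bottleneck 2, flow now 5.
Augment S→B→D→H→T: bottleneck 8, flow now 13.
Augment S→C→E→G→T: bottleneck 6, flow now 19.
No augmenting path remains; maximum flow = 19.
In the residual graph, reachable from S: {S}.
Min-cut edges: S→A (3), S→B (10), S→C (6); capacity 3 + 10 + 6 = 19.
This cut is saturated, so no flow can exceed 19.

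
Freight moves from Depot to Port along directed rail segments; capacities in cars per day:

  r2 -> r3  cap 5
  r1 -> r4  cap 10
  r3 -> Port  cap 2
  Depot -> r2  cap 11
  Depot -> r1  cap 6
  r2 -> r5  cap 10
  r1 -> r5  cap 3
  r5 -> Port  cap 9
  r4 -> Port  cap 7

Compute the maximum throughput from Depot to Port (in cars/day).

17

Augment Depot→r1→r4→Port: bottleneck 6, flow now 6.
Augment Depot→r2→r3→Port: bottleneck 2, flow now 8.
Augment Depot→r2→r5→Port: bottleneck 9, flow now 17.
No augmenting path remains; maximum flow = 17.
In the residual graph, reachable from Depot: {Depot}.
Min-cut edges: Depot→r1 (6), Depot→r2 (11); capacity 6 + 11 = 17.
This cut is saturated, so no flow can exceed 17.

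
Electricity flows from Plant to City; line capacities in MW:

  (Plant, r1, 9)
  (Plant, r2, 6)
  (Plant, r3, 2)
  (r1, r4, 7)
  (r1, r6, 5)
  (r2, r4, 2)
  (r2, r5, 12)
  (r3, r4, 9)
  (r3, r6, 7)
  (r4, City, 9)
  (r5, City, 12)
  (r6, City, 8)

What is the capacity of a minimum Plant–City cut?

17

Augment Plant→r1→r4→City: bottleneck 7, flow now 7.
Augment Plant→r1→r6→City: bottleneck 2, flow now 9.
Augment Plant→r2→r4→City: bottleneck 2, flow now 11.
Augment Plant→r2→r5→City: bottleneck 4, flow now 15.
Augment Plant→r3→r6→City: bottleneck 2, flow now 17.
No augmenting path remains; maximum flow = 17.
By max-flow min-cut, the minimum cut capacity equals the max flow.
In the residual graph, reachable from Plant: {Plant}.
Min-cut edges: Plant→r1 (9), Plant→r2 (6), Plant→r3 (2); capacity 9 + 6 + 2 = 17.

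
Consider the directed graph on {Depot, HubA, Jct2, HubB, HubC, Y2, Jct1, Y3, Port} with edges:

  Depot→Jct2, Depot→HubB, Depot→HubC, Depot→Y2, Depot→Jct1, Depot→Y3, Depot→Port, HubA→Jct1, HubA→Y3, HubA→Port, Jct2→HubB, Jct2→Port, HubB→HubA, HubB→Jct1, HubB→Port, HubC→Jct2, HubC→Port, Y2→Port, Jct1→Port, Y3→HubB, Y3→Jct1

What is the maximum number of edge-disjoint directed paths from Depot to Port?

Assign every edge capacity 1; by Menger, the answer equals the max flow.
Path Depot→Port (+1); total 1.
Path Depot→Jct2→Port (+1); total 2.
Path Depot→HubB→Port (+1); total 3.
Path Depot→HubC→Port (+1); total 4.
Path Depot→Y2→Port (+1); total 5.
Path Depot→Jct1→Port (+1); total 6.
Path Depot→Y3→HubB→HubA→Port (+1); total 7.
No residual Depot→Port path; max flow = 7.
Certifying cut of size 7: {Depot→HubB, Depot→HubC, Depot→Jct1, Depot→Jct2, Depot→Port, Depot→Y2, Depot→Y3}.

7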